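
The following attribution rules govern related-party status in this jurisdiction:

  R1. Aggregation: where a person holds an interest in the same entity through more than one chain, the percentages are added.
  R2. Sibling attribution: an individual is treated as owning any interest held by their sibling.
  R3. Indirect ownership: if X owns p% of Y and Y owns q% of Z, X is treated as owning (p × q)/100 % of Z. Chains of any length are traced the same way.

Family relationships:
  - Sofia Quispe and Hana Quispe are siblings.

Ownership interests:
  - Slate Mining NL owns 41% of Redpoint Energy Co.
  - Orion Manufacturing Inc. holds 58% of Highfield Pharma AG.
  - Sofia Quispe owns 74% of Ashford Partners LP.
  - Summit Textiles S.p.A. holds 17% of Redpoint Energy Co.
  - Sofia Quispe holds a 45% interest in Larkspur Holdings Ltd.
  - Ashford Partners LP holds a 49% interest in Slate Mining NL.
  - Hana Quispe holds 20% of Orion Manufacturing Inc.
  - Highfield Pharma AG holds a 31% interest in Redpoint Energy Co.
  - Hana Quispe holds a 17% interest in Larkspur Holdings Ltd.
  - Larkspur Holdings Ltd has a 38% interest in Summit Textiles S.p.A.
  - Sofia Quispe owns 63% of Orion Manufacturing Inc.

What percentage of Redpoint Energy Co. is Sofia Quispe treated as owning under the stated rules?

33.7952%

By sibling attribution (R2), Sofia Quispe is treated as also owning Hana Quispe's interest in Larkspur Holdings Ltd, giving 45% + 17% = 62%.
By sibling attribution (R2), Sofia Quispe is treated as also owning Hana Quispe's interest in Orion Manufacturing Inc, giving 63% + 20% = 83%.
Chain via Larkspur Holdings Ltd → Summit Textiles S.p.A. (R3): 62% × 38% × 17% = 4.0052% of Redpoint Energy Co.
Chain via Ashford Partners LP → Slate Mining NL (R3): 74% × 49% × 41% = 14.8666% of Redpoint Energy Co.
Chain via Orion Manufacturing Inc. → Highfield Pharma AG (R3): 83% × 58% × 31% = 14.9234% of Redpoint Energy Co.
Aggregating (R1): 4.0052% + 14.8666% + 14.9234% = 33.7952%.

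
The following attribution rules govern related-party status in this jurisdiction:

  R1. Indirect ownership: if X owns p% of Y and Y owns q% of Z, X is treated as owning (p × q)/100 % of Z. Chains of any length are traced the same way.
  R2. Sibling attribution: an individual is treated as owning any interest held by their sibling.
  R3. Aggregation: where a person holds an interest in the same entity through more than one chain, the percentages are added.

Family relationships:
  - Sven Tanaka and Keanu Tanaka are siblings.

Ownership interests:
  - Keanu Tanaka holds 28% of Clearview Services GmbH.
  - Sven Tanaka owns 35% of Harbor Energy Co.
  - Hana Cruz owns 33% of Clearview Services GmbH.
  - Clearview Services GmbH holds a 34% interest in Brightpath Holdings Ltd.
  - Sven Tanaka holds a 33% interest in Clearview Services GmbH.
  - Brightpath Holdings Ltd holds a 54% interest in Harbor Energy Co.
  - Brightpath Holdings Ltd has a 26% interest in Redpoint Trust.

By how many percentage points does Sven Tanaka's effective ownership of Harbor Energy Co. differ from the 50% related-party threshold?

By sibling attribution (R2), Sven Tanaka is treated as also owning Keanu Tanaka's interest in Clearview Services GmbH, giving 33% + 28% = 61%.
Chain via Clearview Services GmbH → Brightpath Holdings Ltd (R1): 61% × 34% × 54% = 11.1996% of Harbor Energy Co.
Direct interest in Harbor Energy Co: 35%.
Aggregating (R3): 11.1996% + 35% = 46.1996%.
46.1996% falls short of the 50% threshold by 3.8004 percentage points.

3.8004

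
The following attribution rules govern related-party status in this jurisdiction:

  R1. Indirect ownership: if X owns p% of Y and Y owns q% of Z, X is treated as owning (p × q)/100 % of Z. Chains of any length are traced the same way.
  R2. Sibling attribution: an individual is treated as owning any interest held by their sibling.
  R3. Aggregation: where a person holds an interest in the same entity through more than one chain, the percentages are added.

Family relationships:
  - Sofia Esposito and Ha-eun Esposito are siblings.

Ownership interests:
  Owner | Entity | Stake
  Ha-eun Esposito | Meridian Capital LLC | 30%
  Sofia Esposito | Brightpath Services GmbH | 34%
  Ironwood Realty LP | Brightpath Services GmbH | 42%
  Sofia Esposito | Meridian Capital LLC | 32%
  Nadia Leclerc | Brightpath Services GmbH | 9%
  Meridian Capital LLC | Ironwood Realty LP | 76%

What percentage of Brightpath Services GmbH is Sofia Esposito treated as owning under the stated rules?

By sibling attribution (R2), Sofia Esposito is treated as also owning Ha-eun Esposito's interest in Meridian Capital LLC, giving 32% + 30% = 62%.
Chain via Meridian Capital LLC → Ironwood Realty LP (R1): 62% × 76% × 42% = 19.7904% of Brightpath Services GmbH.
Direct interest in Brightpath Services GmbH: 34%.
Aggregating (R3): 19.7904% + 34% = 53.7904%.

53.7904%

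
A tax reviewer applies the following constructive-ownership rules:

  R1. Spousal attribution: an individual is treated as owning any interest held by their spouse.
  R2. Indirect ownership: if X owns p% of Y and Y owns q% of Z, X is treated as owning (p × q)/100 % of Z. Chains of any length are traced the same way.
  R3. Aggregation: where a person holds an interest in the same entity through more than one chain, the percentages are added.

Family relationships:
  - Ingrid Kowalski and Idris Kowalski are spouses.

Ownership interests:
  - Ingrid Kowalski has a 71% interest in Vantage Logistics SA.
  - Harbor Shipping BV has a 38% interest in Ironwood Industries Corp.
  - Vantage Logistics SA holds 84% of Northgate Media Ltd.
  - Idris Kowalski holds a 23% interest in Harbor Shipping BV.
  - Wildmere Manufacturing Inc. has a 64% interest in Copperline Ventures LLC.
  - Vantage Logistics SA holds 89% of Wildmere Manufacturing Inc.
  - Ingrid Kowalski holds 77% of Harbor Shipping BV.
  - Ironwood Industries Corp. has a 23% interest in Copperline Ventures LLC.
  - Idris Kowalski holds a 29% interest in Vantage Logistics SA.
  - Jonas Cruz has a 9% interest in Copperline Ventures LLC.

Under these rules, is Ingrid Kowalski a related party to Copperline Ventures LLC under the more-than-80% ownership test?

No

By spousal attribution (R1), Ingrid Kowalski is treated as also owning Idris Kowalski's interest in Vantage Logistics SA, giving 71% + 29% = 100%.
By spousal attribution (R1), Ingrid Kowalski is treated as also owning Idris Kowalski's interest in Harbor Shipping BV, giving 77% + 23% = 100%.
Chain via Vantage Logistics SA → Wildmere Manufacturing Inc. (R2): 100% × 89% × 64% = 56.96% of Copperline Ventures LLC.
Chain via Harbor Shipping BV → Ironwood Industries Corp. (R2): 100% × 38% × 23% = 8.74% of Copperline Ventures LLC.
Aggregating (R3): 56.96% + 8.74% = 65.7%.
65.7% does not exceed the 80% threshold, so Ingrid is not a related party to Copperline Ventures LLC.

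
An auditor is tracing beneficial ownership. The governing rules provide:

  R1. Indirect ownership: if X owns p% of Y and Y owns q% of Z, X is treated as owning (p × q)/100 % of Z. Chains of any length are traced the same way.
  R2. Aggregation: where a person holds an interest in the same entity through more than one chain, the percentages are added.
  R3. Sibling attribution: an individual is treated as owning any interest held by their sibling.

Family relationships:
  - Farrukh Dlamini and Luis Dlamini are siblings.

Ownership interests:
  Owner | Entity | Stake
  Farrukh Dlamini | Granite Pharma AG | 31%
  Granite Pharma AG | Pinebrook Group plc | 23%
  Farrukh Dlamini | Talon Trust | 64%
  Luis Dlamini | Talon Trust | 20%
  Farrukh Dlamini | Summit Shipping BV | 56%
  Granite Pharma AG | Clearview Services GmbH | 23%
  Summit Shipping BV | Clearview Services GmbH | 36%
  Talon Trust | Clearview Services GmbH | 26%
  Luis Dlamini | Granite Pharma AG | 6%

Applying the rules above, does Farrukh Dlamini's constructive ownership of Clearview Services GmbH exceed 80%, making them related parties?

No

By sibling attribution (R3), Farrukh Dlamini is treated as also owning Luis Dlamini's interest in Granite Pharma AG, giving 31% + 6% = 37%.
By sibling attribution (R3), Farrukh Dlamini is treated as also owning Luis Dlamini's interest in Talon Trust, giving 64% + 20% = 84%.
Chain via Granite Pharma AG (R1): 37% × 23% = 8.51% of Clearview Services GmbH.
Chain via Talon Trust (R1): 84% × 26% = 21.84% of Clearview Services GmbH.
Chain via Summit Shipping BV (R1): 56% × 36% = 20.16% of Clearview Services GmbH.
Aggregating (R2): 8.51% + 21.84% + 20.16% = 50.51%.
50.51% does not exceed the 80% threshold, so Farrukh is not a related party to Clearview Services GmbH.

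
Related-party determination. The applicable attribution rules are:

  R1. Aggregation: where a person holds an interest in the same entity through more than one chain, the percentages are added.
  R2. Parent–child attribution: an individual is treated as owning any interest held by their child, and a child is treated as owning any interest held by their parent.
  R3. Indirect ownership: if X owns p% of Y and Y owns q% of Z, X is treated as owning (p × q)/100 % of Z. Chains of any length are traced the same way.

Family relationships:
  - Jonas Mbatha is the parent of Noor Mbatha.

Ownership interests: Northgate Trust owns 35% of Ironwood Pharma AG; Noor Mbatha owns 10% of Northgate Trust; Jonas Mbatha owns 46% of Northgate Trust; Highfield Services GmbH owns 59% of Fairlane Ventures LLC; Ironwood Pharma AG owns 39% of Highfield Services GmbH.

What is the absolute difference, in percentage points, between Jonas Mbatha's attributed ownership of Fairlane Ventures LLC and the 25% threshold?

20.49004

By parent–child attribution (R2), Jonas Mbatha is treated as also owning Noor Mbatha's interest in Northgate Trust, giving 46% + 10% = 56%.
Chain via Northgate Trust → Ironwood Pharma AG → Highfield Services GmbH (R3): 56% × 35% × 39% × 59% = 4.50996% of Fairlane Ventures LLC.
4.50996% falls short of the 25% threshold by 20.49004 percentage points.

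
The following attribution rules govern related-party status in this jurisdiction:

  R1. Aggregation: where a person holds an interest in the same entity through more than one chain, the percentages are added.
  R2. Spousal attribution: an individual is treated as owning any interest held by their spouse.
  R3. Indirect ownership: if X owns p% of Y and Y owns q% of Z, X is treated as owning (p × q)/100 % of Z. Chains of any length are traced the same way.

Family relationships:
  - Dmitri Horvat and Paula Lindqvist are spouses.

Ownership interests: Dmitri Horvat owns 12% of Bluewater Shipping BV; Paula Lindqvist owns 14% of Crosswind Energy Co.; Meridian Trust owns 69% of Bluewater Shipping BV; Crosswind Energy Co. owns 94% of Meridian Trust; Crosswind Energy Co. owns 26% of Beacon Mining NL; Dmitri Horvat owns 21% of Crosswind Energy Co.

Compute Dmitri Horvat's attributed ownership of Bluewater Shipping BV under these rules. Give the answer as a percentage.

By spousal attribution (R2), Dmitri Horvat is treated as also owning Paula Lindqvist's interest in Crosswind Energy Co, giving 21% + 14% = 35%.
Chain via Crosswind Energy Co. → Meridian Trust (R3): 35% × 94% × 69% = 22.701% of Bluewater Shipping BV.
Direct interest in Bluewater Shipping BV: 12%.
Aggregating (R1): 22.701% + 12% = 34.701%.

34.701%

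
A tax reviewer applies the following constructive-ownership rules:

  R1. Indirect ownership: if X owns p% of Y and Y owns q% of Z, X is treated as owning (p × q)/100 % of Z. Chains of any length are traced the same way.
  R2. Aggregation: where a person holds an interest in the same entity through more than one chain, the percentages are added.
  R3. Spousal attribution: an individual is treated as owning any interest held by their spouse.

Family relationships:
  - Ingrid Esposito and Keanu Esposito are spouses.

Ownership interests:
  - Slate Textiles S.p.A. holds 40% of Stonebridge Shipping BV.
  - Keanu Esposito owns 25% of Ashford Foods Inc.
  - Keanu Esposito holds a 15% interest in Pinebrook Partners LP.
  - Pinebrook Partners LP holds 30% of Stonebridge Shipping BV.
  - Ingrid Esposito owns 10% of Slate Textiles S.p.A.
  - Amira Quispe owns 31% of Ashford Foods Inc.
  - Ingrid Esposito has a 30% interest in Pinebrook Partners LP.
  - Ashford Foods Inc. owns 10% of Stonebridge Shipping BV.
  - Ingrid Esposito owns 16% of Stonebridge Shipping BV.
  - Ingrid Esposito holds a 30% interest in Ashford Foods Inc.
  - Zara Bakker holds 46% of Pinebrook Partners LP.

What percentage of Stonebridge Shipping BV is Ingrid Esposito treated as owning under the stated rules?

By spousal attribution (R3), Ingrid Esposito is treated as also owning Keanu Esposito's interest in Ashford Foods Inc, giving 30% + 25% = 55%.
By spousal attribution (R3), Ingrid Esposito is treated as also owning Keanu Esposito's interest in Pinebrook Partners LP, giving 30% + 15% = 45%.
Chain via Ashford Foods Inc. (R1): 55% × 10% = 5.5% of Stonebridge Shipping BV.
Chain via Slate Textiles S.p.A. (R1): 10% × 40% = 4% of Stonebridge Shipping BV.
Chain via Pinebrook Partners LP (R1): 45% × 30% = 13.5% of Stonebridge Shipping BV.
Direct interest in Stonebridge Shipping BV: 16%.
Aggregating (R2): 5.5% + 4% + 13.5% + 16% = 39%.

39%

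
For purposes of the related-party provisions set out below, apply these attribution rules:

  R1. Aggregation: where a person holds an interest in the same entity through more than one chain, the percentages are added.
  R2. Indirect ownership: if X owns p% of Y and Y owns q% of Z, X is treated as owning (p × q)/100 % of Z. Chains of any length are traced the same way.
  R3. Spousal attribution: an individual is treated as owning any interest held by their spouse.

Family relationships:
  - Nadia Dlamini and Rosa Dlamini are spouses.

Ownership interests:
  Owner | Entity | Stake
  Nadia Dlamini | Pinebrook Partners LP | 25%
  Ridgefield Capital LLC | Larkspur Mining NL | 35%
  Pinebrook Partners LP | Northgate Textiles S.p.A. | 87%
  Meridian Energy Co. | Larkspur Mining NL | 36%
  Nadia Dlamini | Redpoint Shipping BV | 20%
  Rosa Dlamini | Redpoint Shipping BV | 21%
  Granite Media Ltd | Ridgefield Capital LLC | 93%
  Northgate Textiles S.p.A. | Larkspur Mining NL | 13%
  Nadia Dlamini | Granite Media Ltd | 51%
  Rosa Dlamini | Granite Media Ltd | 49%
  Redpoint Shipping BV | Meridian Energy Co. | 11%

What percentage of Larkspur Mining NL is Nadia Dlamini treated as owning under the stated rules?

37.0011%

By spousal attribution (R3), Nadia Dlamini is treated as also owning Rosa Dlamini's interest in Redpoint Shipping BV, giving 20% + 21% = 41%.
By spousal attribution (R3), Nadia Dlamini is treated as also owning Rosa Dlamini's interest in Granite Media Ltd, giving 51% + 49% = 100%.
Chain via Pinebrook Partners LP → Northgate Textiles S.p.A. (R2): 25% × 87% × 13% = 2.8275% of Larkspur Mining NL.
Chain via Redpoint Shipping BV → Meridian Energy Co. (R2): 41% × 11% × 36% = 1.6236% of Larkspur Mining NL.
Chain via Granite Media Ltd → Ridgefield Capital LLC (R2): 100% × 93% × 35% = 32.55% of Larkspur Mining NL.
Aggregating (R1): 2.8275% + 1.6236% + 32.55% = 37.0011%.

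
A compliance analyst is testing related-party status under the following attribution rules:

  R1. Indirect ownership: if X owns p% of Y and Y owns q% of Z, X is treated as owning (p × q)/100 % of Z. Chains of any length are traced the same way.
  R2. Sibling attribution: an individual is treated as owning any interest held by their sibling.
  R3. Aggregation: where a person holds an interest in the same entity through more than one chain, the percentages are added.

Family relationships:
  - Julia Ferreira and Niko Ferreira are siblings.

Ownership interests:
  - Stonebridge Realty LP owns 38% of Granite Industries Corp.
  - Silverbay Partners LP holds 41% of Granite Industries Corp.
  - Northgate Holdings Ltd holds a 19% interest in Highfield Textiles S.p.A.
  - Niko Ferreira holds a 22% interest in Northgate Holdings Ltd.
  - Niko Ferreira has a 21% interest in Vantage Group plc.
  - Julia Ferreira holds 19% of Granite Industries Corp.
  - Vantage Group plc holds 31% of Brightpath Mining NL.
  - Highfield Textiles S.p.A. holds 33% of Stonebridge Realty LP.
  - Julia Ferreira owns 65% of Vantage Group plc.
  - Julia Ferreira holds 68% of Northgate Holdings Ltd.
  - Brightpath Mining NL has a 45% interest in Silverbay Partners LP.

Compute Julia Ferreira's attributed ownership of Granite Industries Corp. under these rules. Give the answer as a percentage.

By sibling attribution (R2), Julia Ferreira is treated as also owning Niko Ferreira's interest in Northgate Holdings Ltd, giving 68% + 22% = 90%.
By sibling attribution (R2), Julia Ferreira is treated as also owning Niko Ferreira's interest in Vantage Group plc, giving 65% + 21% = 86%.
Chain via Northgate Holdings Ltd → Highfield Textiles S.p.A. → Stonebridge Realty LP (R1): 90% × 19% × 33% × 38% = 2.14434% of Granite Industries Corp.
Chain via Vantage Group plc → Brightpath Mining NL → Silverbay Partners LP (R1): 86% × 31% × 45% × 41% = 4.91877% of Granite Industries Corp.
Direct interest in Granite Industries Corp: 19%.
Aggregating (R3): 2.14434% + 4.91877% + 19% = 26.06311%.

26.06311%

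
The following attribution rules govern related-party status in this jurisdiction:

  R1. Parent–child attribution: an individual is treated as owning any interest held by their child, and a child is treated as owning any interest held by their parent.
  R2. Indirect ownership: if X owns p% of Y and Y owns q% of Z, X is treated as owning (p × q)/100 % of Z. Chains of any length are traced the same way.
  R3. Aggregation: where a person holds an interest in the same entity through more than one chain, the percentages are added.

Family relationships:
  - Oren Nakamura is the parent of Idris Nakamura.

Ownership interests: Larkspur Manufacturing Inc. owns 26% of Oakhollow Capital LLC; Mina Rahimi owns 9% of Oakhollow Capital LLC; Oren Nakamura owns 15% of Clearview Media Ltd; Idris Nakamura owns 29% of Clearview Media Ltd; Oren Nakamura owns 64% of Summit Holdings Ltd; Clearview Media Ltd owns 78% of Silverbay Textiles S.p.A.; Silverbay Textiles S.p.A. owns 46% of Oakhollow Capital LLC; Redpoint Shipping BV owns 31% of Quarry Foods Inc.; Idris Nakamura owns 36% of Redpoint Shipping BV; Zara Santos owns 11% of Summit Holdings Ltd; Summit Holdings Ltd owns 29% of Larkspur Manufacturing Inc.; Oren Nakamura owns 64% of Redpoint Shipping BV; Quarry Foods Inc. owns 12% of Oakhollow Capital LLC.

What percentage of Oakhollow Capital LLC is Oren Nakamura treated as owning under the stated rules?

By parent–child attribution (R1), Oren Nakamura is treated as also owning Idris Nakamura's interest in Redpoint Shipping BV, giving 64% + 36% = 100%.
By parent–child attribution (R1), Oren Nakamura is treated as also owning Idris Nakamura's interest in Clearview Media Ltd, giving 15% + 29% = 44%.
Chain via Redpoint Shipping BV → Quarry Foods Inc. (R2): 100% × 31% × 12% = 3.72% of Oakhollow Capital LLC.
Chain via Clearview Media Ltd → Silverbay Textiles S.p.A. (R2): 44% × 78% × 46% = 15.7872% of Oakhollow Capital LLC.
Chain via Summit Holdings Ltd → Larkspur Manufacturing Inc. (R2): 64% × 29% × 26% = 4.8256% of Oakhollow Capital LLC.
Aggregating (R3): 3.72% + 15.7872% + 4.8256% = 24.3328%.

24.3328%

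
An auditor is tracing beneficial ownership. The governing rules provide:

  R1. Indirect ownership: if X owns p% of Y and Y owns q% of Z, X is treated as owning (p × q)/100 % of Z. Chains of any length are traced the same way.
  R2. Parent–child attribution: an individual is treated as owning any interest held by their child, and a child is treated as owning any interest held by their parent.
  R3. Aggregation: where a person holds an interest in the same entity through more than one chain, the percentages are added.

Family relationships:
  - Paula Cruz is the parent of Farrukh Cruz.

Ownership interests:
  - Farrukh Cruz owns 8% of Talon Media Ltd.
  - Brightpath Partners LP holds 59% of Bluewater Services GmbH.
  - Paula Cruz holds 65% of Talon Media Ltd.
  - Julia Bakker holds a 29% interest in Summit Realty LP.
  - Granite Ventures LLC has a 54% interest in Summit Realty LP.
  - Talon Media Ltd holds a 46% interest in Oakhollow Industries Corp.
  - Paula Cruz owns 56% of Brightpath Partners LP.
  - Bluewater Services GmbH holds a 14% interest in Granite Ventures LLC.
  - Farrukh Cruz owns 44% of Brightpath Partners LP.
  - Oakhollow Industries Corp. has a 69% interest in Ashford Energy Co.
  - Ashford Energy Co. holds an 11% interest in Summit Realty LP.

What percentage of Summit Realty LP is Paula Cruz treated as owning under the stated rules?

By parent–child attribution (R2), Paula Cruz is treated as also owning Farrukh Cruz's interest in Brightpath Partners LP, giving 56% + 44% = 100%.
By parent–child attribution (R2), Paula Cruz is treated as also owning Farrukh Cruz's interest in Talon Media Ltd, giving 65% + 8% = 73%.
Chain via Brightpath Partners LP → Bluewater Services GmbH → Granite Ventures LLC (R1): 100% × 59% × 14% × 54% = 4.4604% of Summit Realty LP.
Chain via Talon Media Ltd → Oakhollow Industries Corp. → Ashford Energy Co. (R1): 73% × 46% × 69% × 11% = 2.548722% of Summit Realty LP.
Aggregating (R3): 4.4604% + 2.548722% = 7.009122%.

7.009122%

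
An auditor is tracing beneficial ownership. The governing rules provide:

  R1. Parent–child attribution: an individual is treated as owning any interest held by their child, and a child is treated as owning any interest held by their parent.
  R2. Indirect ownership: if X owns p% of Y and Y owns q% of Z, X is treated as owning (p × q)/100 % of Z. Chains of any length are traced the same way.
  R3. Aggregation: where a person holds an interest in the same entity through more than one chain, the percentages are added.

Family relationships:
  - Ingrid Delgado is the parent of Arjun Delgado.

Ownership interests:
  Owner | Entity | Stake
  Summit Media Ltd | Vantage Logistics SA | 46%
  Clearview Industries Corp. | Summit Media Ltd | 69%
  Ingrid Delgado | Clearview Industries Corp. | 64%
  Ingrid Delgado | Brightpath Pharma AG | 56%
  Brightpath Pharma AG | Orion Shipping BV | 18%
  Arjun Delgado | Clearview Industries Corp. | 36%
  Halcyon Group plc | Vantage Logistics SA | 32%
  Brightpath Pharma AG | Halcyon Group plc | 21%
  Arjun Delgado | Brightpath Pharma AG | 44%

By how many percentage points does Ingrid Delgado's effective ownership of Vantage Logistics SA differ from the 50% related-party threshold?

By parent–child attribution (R1), Ingrid Delgado is treated as also owning Arjun Delgado's interest in Brightpath Pharma AG, giving 56% + 44% = 100%.
By parent–child attribution (R1), Ingrid Delgado is treated as also owning Arjun Delgado's interest in Clearview Industries Corp, giving 64% + 36% = 100%.
Chain via Brightpath Pharma AG → Halcyon Group plc (R2): 100% × 21% × 32% = 6.72% of Vantage Logistics SA.
Chain via Clearview Industries Corp. → Summit Media Ltd (R2): 100% × 69% × 46% = 31.74% of Vantage Logistics SA.
Aggregating (R3): 6.72% + 31.74% = 38.46%.
38.46% falls short of the 50% threshold by 11.54 percentage points.

11.54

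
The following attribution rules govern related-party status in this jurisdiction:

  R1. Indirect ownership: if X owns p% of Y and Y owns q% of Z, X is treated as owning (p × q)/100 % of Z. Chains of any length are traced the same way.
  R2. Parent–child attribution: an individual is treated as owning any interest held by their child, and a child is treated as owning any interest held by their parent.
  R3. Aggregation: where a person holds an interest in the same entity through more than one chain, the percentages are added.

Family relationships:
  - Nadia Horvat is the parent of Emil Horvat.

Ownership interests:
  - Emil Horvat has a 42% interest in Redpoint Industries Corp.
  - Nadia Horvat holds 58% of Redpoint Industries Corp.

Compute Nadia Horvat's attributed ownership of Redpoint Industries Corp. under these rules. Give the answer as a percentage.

By parent–child attribution (R2), Nadia Horvat is treated as also owning Emil Horvat's interest in Redpoint Industries Corp, giving 58% + 42% = 100%.
Direct interest in Redpoint Industries Corp: 100%.

100%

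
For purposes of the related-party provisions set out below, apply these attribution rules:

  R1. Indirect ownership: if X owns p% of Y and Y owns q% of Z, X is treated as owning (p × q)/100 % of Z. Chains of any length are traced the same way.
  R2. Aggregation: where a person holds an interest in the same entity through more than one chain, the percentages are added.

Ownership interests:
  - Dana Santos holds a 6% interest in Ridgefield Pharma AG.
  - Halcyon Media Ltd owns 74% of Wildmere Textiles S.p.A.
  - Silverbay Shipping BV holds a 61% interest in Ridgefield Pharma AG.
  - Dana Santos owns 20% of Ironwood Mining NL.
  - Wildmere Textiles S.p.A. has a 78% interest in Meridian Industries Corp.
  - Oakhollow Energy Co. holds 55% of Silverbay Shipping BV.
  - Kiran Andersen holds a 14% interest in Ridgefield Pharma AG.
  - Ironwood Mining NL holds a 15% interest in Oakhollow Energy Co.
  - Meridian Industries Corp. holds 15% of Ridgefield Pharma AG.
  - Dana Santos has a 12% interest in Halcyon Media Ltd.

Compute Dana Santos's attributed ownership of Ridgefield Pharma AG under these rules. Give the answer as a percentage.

Chain via Ironwood Mining NL → Oakhollow Energy Co. → Silverbay Shipping BV (R1): 20% × 15% × 55% × 61% = 1.0065% of Ridgefield Pharma AG.
Chain via Halcyon Media Ltd → Wildmere Textiles S.p.A. → Meridian Industries Corp. (R1): 12% × 74% × 78% × 15% = 1.03896% of Ridgefield Pharma AG.
Direct interest in Ridgefield Pharma AG: 6%.
Aggregating (R2): 1.0065% + 1.03896% + 6% = 8.04546%.

8.04546%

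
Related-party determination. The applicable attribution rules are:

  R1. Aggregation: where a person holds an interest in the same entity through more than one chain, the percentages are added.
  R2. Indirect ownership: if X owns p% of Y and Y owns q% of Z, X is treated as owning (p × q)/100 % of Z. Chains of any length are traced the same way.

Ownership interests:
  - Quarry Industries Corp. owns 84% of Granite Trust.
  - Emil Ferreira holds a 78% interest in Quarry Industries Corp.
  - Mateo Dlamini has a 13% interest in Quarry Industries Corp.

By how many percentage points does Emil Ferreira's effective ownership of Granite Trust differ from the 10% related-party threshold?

Chain via Quarry Industries Corp. (R2): 78% × 84% = 65.52% of Granite Trust.
65.52% exceeds the 10% threshold by 55.52 percentage points.

55.52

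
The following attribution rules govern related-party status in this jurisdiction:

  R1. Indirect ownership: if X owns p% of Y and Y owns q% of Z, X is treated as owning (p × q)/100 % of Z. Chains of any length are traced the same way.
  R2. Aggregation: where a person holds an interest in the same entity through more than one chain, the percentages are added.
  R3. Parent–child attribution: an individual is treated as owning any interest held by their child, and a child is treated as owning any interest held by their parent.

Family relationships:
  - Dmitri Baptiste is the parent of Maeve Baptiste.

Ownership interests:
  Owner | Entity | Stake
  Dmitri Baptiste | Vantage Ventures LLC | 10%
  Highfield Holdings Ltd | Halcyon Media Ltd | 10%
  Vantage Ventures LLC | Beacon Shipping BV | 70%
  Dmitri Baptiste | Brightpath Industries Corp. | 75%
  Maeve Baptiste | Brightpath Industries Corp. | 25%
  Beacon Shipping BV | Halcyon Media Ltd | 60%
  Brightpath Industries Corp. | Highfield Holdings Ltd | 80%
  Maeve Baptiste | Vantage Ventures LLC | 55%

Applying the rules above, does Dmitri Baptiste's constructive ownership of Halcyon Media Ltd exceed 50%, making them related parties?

No

By parent–child attribution (R3), Dmitri Baptiste is treated as also owning Maeve Baptiste's interest in Brightpath Industries Corp, giving 75% + 25% = 100%.
By parent–child attribution (R3), Dmitri Baptiste is treated as also owning Maeve Baptiste's interest in Vantage Ventures LLC, giving 10% + 55% = 65%.
Chain via Brightpath Industries Corp. → Highfield Holdings Ltd (R1): 100% × 80% × 10% = 8% of Halcyon Media Ltd.
Chain via Vantage Ventures LLC → Beacon Shipping BV (R1): 65% × 70% × 60% = 27.3% of Halcyon Media Ltd.
Aggregating (R2): 8% + 27.3% = 35.3%.
35.3% does not exceed the 50% threshold, so Dmitri is not a related party to Halcyon Media Ltd.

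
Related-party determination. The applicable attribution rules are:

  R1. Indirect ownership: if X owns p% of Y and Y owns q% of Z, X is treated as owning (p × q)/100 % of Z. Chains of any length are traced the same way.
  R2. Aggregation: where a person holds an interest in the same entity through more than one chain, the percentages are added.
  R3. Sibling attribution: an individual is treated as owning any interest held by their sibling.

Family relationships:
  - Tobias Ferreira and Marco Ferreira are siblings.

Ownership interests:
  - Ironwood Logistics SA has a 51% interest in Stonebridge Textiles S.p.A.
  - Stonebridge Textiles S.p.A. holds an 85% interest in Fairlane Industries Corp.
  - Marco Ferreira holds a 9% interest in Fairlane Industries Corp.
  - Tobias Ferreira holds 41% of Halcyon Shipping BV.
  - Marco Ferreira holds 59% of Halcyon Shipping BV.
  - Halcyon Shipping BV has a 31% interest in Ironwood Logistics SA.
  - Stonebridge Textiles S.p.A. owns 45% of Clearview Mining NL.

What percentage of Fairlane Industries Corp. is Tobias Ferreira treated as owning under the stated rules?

22.4385%

By sibling attribution (R3), Tobias Ferreira is treated as also owning Marco Ferreira's interest in Halcyon Shipping BV, giving 41% + 59% = 100%.
By sibling attribution (R3), Tobias Ferreira is treated as owning Marco Ferreira's 9% interest in Fairlane Industries Corp.
Chain via Halcyon Shipping BV → Ironwood Logistics SA → Stonebridge Textiles S.p.A. (R1): 100% × 31% × 51% × 85% = 13.4385% of Fairlane Industries Corp.
Direct interest in Fairlane Industries Corp: 9%.
Aggregating (R2): 13.4385% + 9% = 22.4385%.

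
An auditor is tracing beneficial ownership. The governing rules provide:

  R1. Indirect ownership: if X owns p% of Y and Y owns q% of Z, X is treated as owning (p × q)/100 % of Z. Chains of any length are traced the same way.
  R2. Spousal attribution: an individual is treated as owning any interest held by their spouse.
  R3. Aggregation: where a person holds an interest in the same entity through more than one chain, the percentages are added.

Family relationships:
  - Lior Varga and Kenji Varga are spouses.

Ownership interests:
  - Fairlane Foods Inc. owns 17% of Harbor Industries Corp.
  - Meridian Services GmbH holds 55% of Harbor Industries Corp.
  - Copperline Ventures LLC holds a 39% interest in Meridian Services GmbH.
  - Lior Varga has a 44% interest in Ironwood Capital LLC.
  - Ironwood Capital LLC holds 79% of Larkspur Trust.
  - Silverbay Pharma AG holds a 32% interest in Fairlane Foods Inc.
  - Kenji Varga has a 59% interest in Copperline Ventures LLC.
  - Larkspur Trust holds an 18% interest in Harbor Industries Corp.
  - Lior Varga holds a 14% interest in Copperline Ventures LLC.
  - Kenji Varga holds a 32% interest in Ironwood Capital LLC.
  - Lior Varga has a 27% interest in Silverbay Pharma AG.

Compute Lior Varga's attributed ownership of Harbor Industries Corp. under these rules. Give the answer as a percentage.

27.9345%

By spousal attribution (R2), Lior Varga is treated as also owning Kenji Varga's interest in Ironwood Capital LLC, giving 44% + 32% = 76%.
By spousal attribution (R2), Lior Varga is treated as also owning Kenji Varga's interest in Copperline Ventures LLC, giving 14% + 59% = 73%.
Chain via Silverbay Pharma AG → Fairlane Foods Inc. (R1): 27% × 32% × 17% = 1.4688% of Harbor Industries Corp.
Chain via Ironwood Capital LLC → Larkspur Trust (R1): 76% × 79% × 18% = 10.8072% of Harbor Industries Corp.
Chain via Copperline Ventures LLC → Meridian Services GmbH (R1): 73% × 39% × 55% = 15.6585% of Harbor Industries Corp.
Aggregating (R3): 1.4688% + 10.8072% + 15.6585% = 27.9345%.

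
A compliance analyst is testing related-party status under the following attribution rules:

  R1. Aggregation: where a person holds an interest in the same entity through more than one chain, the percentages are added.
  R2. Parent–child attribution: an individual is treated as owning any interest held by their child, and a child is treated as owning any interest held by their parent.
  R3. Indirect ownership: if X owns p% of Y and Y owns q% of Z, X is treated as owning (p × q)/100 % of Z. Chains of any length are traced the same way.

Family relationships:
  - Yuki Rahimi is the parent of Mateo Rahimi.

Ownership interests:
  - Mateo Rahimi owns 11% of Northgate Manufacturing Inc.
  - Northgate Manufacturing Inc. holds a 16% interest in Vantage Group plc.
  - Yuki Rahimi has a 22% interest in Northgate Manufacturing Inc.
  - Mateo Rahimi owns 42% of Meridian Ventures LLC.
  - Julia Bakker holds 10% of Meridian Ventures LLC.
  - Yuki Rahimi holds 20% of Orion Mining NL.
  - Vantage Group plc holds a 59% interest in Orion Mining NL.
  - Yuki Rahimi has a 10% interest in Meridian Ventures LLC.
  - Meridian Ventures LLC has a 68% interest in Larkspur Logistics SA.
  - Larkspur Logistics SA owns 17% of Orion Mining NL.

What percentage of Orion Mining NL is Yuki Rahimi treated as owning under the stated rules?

By parent–child attribution (R2), Yuki Rahimi is treated as also owning Mateo Rahimi's interest in Northgate Manufacturing Inc, giving 22% + 11% = 33%.
By parent–child attribution (R2), Yuki Rahimi is treated as also owning Mateo Rahimi's interest in Meridian Ventures LLC, giving 10% + 42% = 52%.
Chain via Northgate Manufacturing Inc. → Vantage Group plc (R3): 33% × 16% × 59% = 3.1152% of Orion Mining NL.
Chain via Meridian Ventures LLC → Larkspur Logistics SA (R3): 52% × 68% × 17% = 6.0112% of Orion Mining NL.
Direct interest in Orion Mining NL: 20%.
Aggregating (R1): 3.1152% + 6.0112% + 20% = 29.1264%.

29.1264%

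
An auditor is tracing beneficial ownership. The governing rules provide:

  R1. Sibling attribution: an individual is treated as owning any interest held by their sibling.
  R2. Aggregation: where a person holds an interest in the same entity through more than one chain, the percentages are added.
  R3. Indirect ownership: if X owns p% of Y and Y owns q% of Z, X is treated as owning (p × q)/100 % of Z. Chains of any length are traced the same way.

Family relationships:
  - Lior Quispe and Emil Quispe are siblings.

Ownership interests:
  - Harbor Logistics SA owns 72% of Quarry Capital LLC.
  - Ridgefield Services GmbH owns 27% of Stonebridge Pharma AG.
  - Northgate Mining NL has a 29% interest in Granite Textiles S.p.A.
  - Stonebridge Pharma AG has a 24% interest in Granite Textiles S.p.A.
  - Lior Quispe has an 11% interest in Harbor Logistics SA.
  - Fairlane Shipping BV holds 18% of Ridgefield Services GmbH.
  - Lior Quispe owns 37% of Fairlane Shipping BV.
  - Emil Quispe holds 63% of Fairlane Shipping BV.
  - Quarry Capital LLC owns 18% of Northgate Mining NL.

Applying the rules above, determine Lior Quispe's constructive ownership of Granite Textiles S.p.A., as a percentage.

By sibling attribution (R1), Lior Quispe is treated as also owning Emil Quispe's interest in Fairlane Shipping BV, giving 37% + 63% = 100%.
Chain via Fairlane Shipping BV → Ridgefield Services GmbH → Stonebridge Pharma AG (R3): 100% × 18% × 27% × 24% = 1.1664% of Granite Textiles S.p.A.
Chain via Harbor Logistics SA → Quarry Capital LLC → Northgate Mining NL (R3): 11% × 72% × 18% × 29% = 0.413424% of Granite Textiles S.p.A.
Aggregating (R2): 1.1664% + 0.413424% = 1.579824%.

1.579824%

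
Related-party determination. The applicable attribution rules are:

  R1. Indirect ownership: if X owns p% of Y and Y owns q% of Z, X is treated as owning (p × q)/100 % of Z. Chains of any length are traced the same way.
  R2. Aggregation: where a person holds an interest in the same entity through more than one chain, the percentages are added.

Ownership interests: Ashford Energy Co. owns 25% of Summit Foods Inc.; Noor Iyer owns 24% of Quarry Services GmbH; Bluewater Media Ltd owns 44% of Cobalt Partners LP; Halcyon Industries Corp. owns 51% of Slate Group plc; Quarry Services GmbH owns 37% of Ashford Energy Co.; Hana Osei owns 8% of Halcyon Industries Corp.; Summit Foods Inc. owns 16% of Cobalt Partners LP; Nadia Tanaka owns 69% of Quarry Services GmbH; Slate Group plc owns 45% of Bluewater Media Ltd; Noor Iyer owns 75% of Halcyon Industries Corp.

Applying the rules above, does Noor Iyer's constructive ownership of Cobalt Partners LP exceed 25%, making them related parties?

Chain via Quarry Services GmbH → Ashford Energy Co. → Summit Foods Inc. (R1): 24% × 37% × 25% × 16% = 0.3552% of Cobalt Partners LP.
Chain via Halcyon Industries Corp. → Slate Group plc → Bluewater Media Ltd (R1): 75% × 51% × 45% × 44% = 7.5735% of Cobalt Partners LP.
Aggregating (R2): 0.3552% + 7.5735% = 7.9287%.
7.9287% does not exceed the 25% threshold, so Noor is not a related party to Cobalt Partners LP.

No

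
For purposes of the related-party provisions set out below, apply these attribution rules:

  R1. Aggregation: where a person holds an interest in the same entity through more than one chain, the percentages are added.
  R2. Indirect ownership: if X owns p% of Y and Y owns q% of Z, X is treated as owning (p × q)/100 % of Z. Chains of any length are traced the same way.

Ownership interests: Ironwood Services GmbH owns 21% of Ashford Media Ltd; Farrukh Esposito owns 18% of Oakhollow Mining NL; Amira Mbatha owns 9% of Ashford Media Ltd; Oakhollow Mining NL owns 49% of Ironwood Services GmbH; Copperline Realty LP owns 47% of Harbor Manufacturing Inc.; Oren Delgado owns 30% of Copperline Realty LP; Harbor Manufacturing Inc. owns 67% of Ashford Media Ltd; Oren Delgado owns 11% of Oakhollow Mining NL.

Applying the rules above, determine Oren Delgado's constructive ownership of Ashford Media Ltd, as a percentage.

Chain via Oakhollow Mining NL → Ironwood Services GmbH (R2): 11% × 49% × 21% = 1.1319% of Ashford Media Ltd.
Chain via Copperline Realty LP → Harbor Manufacturing Inc. (R2): 30% × 47% × 67% = 9.447% of Ashford Media Ltd.
Aggregating (R1): 1.1319% + 9.447% = 10.5789%.

10.5789%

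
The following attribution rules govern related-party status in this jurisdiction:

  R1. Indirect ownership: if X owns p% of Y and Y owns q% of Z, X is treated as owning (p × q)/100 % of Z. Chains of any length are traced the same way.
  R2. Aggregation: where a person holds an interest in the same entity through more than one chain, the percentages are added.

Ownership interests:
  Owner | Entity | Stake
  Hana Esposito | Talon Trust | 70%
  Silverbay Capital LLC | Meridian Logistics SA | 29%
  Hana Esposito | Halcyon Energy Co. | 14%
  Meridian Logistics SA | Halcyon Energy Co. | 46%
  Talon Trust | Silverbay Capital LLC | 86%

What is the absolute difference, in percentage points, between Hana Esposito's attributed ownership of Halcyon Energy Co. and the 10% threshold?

12.03068

Chain via Talon Trust → Silverbay Capital LLC → Meridian Logistics SA (R1): 70% × 86% × 29% × 46% = 8.03068% of Halcyon Energy Co.
Direct interest in Halcyon Energy Co: 14%.
Aggregating (R2): 8.03068% + 14% = 22.03068%.
22.03068% exceeds the 10% threshold by 12.03068 percentage points.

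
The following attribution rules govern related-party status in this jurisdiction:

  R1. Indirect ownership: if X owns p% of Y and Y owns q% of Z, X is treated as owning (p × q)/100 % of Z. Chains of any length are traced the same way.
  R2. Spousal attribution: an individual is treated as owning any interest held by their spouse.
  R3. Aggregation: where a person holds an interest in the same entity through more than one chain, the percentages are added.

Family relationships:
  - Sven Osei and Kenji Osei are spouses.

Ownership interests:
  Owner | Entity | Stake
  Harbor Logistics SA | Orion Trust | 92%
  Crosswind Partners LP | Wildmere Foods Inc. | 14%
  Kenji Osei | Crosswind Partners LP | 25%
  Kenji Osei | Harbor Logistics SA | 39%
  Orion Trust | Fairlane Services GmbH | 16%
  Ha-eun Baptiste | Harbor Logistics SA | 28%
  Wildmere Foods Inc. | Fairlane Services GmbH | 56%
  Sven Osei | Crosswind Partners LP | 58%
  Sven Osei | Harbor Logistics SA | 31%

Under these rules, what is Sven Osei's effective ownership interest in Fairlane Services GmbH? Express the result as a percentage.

16.8112%

By spousal attribution (R2), Sven Osei is treated as also owning Kenji Osei's interest in Crosswind Partners LP, giving 58% + 25% = 83%.
By spousal attribution (R2), Sven Osei is treated as also owning Kenji Osei's interest in Harbor Logistics SA, giving 31% + 39% = 70%.
Chain via Crosswind Partners LP → Wildmere Foods Inc. (R1): 83% × 14% × 56% = 6.5072% of Fairlane Services GmbH.
Chain via Harbor Logistics SA → Orion Trust (R1): 70% × 92% × 16% = 10.304% of Fairlane Services GmbH.
Aggregating (R3): 6.5072% + 10.304% = 16.8112%.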